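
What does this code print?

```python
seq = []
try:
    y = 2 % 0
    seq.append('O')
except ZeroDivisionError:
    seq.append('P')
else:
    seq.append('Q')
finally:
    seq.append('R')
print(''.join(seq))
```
PR

Exception: except runs, else skipped, finally runs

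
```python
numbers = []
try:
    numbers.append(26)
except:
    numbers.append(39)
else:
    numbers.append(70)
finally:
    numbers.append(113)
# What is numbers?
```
[26, 70, 113]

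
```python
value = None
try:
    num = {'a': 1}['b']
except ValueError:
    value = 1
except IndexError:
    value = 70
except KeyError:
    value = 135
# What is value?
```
135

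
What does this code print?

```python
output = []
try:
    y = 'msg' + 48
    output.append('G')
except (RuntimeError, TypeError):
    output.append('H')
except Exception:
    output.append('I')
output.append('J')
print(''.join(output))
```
HJ

TypeError matches tuple containing it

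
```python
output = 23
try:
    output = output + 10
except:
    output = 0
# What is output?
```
33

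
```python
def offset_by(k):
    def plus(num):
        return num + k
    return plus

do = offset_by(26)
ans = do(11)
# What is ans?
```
37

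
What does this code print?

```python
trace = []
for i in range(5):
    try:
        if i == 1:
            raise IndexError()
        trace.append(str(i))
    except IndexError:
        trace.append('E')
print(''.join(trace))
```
0E234

Exception on i=1 caught, loop continues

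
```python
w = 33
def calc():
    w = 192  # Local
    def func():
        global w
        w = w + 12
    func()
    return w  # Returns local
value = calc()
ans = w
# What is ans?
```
45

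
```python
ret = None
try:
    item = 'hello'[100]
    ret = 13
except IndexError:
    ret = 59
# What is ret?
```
59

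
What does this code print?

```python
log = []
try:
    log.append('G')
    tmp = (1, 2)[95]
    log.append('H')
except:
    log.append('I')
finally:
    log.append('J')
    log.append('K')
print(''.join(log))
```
GIJK

Code before exception runs, then except, then all of finally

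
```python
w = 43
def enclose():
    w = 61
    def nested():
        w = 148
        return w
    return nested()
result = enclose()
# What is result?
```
148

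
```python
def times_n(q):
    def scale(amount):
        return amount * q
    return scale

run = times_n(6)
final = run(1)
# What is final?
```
6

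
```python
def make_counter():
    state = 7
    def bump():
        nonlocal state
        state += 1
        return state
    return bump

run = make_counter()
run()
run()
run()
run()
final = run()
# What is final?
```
12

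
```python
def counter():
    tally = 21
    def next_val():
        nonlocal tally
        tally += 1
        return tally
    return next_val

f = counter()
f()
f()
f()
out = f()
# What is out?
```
25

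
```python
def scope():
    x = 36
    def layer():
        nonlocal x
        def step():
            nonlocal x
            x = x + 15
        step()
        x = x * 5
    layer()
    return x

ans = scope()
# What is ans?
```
255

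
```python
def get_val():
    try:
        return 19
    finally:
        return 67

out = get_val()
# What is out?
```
67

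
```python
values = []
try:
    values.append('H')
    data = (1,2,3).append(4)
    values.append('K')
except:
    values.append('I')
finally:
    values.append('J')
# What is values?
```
['H', 'I', 'J']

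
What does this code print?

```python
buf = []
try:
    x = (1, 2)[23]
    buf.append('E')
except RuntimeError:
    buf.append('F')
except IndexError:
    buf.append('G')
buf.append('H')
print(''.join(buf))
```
GH

IndexError is caught by its specific handler, not RuntimeError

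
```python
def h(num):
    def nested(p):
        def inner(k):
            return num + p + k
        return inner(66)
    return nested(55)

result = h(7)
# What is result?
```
128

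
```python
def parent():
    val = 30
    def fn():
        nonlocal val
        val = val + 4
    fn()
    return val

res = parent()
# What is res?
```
34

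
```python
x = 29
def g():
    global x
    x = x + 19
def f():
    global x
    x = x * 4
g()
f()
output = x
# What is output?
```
192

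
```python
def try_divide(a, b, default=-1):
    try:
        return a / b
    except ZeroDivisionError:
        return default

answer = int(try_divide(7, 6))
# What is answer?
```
1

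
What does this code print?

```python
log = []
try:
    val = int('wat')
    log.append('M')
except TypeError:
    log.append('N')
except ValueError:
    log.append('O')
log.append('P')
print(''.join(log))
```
OP

ValueError is caught by its specific handler, not TypeError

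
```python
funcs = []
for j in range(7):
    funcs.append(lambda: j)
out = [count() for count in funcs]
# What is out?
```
[6, 6, 6, 6, 6, 6, 6]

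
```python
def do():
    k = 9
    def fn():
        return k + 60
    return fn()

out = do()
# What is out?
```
69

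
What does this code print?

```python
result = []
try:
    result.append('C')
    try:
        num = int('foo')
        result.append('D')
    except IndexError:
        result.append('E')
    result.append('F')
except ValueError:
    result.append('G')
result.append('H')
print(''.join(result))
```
CGH

Inner handler doesn't match, propagates to outer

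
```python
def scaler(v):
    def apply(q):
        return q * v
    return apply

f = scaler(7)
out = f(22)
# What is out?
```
154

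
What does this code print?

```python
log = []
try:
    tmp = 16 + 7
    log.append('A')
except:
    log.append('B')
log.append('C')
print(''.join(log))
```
AC

No exception, try block completes normally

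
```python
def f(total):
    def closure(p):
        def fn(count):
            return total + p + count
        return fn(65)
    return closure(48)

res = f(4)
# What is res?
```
117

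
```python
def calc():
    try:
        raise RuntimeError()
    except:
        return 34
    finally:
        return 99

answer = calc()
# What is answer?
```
99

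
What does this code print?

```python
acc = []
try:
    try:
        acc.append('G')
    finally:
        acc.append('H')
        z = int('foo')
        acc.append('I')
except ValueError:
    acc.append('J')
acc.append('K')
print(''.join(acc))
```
GHJK

Exception in inner finally caught by outer except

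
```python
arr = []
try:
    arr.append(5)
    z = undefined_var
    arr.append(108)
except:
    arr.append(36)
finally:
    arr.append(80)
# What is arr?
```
[5, 36, 80]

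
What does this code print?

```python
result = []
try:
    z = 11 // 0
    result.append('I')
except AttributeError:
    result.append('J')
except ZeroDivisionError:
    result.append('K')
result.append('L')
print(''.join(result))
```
KL

ZeroDivisionError is caught by its specific handler, not AttributeError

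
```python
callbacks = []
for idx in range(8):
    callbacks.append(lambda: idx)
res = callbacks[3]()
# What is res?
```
7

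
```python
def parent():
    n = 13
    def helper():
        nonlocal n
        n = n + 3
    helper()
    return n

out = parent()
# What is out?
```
16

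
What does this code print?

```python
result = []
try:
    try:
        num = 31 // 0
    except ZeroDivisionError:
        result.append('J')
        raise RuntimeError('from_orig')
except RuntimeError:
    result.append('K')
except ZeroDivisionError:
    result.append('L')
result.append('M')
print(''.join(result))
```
JKM

RuntimeError raised and caught, original ZeroDivisionError not re-raised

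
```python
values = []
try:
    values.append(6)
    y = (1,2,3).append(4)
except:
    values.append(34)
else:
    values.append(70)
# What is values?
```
[6, 34]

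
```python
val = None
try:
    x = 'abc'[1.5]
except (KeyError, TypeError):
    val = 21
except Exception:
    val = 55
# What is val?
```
21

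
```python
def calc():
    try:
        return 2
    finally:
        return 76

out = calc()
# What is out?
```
76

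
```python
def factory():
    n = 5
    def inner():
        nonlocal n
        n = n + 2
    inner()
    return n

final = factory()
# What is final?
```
7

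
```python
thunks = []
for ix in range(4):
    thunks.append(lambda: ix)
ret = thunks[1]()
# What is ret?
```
3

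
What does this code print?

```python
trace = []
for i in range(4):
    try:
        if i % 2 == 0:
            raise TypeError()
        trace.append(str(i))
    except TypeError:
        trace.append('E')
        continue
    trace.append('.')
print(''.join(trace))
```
E1.E3.

continue in except skips rest of loop body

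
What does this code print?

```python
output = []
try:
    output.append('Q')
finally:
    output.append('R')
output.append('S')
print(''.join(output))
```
QRS

try/finally without except, no exception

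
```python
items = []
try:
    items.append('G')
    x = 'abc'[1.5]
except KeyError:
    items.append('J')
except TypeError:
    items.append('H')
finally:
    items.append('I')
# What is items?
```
['G', 'H', 'I']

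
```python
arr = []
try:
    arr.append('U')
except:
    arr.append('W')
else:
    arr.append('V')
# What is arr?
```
['U', 'V']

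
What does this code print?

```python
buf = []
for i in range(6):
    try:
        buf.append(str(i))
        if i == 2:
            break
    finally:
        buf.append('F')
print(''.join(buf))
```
0F1F2F

finally runs even when breaking out of loop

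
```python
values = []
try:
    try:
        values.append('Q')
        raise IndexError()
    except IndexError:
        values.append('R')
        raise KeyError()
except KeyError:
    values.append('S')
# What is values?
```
['Q', 'R', 'S']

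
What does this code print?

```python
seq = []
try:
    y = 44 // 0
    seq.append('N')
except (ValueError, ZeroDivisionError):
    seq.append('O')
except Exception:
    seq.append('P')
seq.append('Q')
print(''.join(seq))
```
OQ

ZeroDivisionError matches tuple containing it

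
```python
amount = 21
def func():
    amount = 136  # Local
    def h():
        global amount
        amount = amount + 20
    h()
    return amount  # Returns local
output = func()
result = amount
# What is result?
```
41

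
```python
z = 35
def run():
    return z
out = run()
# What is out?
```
35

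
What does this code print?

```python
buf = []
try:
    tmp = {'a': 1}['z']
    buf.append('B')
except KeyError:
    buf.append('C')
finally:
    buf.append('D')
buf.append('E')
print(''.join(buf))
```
CDE

finally always runs, even after exception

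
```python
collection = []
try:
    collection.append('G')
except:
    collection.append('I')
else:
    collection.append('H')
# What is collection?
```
['G', 'H']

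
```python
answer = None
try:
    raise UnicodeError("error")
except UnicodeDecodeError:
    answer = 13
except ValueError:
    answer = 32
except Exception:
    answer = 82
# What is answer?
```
32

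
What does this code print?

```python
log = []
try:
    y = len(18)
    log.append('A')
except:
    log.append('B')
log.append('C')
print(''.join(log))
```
BC

Exception raised in try, caught by bare except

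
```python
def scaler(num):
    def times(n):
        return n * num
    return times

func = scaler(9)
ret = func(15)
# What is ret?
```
135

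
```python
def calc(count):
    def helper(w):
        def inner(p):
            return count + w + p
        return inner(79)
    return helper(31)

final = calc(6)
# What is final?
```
116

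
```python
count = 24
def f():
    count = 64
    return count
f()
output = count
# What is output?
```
24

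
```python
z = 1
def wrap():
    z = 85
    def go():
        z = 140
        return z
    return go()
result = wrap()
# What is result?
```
140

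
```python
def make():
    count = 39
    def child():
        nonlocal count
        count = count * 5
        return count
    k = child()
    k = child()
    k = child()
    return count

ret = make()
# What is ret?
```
4875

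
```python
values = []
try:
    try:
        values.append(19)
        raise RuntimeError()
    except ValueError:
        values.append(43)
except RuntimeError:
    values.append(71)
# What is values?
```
[19, 71]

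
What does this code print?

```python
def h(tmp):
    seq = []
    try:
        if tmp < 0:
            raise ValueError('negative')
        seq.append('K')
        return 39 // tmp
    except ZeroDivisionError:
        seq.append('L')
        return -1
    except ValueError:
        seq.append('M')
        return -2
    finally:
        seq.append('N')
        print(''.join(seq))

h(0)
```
KLN

tmp=0 causes ZeroDivisionError, caught, finally prints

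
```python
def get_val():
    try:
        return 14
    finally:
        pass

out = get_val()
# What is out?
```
14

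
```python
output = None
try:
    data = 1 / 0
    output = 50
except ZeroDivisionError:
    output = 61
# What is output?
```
61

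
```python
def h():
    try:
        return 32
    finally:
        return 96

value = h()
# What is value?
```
96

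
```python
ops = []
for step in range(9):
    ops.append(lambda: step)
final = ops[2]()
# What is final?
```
8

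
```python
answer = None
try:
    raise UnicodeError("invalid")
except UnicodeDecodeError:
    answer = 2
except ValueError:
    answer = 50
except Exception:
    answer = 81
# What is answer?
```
50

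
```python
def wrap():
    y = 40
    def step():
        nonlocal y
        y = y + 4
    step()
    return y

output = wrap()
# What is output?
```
44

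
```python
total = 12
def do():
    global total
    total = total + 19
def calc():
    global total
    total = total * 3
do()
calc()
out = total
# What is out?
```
93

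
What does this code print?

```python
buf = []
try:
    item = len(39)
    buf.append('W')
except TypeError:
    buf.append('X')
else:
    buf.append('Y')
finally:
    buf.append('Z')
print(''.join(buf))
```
XZ

Exception: except runs, else skipped, finally runs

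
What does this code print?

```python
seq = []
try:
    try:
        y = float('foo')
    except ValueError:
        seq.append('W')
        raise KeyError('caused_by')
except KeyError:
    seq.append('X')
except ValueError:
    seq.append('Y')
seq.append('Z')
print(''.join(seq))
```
WXZ

KeyError raised and caught, original ValueError not re-raised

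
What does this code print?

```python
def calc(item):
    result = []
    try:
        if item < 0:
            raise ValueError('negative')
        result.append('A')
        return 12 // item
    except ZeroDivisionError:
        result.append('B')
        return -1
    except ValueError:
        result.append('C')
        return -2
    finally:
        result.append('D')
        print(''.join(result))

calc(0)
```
ABD

item=0 causes ZeroDivisionError, caught, finally prints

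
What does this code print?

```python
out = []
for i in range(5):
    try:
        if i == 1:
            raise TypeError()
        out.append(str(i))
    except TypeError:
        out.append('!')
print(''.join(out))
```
0!234

Exception on i=1 caught, loop continues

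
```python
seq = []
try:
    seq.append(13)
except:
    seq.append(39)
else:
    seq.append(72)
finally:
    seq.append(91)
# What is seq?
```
[13, 72, 91]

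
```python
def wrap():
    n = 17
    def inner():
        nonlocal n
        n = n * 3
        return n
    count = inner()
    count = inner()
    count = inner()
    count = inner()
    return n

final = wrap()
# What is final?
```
1377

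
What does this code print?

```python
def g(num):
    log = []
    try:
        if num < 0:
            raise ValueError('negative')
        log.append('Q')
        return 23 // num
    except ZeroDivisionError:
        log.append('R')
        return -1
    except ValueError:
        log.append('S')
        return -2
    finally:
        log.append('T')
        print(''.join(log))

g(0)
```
QRT

num=0 causes ZeroDivisionError, caught, finally prints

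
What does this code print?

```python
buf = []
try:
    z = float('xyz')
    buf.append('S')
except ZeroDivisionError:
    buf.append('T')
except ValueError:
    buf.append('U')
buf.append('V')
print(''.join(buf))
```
UV

ValueError is caught by its specific handler, not ZeroDivisionError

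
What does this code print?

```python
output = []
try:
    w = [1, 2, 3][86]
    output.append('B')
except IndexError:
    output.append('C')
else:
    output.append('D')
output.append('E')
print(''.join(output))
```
CE

else block skipped when exception is caught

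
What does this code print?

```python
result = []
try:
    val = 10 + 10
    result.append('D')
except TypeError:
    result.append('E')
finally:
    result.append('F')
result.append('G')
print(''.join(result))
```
DFG

finally runs after normal execution too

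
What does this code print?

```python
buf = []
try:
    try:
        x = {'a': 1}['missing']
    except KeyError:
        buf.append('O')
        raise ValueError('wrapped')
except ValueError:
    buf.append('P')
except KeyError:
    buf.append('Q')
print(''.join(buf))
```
OP

New ValueError raised, caught by outer ValueError handler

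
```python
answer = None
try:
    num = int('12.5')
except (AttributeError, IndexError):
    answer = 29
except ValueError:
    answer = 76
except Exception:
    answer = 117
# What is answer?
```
76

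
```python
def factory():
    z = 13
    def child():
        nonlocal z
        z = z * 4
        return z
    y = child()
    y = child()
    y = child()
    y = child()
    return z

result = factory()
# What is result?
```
3328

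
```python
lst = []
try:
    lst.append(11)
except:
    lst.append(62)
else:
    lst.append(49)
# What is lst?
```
[11, 49]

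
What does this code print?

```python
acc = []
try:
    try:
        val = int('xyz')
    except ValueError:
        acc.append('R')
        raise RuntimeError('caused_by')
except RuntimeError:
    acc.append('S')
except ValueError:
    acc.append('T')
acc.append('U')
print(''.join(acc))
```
RSU

RuntimeError raised and caught, original ValueError not re-raised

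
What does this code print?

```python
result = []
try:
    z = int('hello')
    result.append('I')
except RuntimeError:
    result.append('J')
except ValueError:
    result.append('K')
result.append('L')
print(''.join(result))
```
KL

ValueError is caught by its specific handler, not RuntimeError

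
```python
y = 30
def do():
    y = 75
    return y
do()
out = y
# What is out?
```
30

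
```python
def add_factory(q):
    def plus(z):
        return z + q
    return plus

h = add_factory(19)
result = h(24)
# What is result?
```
43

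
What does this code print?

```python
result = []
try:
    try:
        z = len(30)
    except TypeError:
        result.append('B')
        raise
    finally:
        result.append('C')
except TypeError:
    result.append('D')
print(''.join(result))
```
BCD

finally runs before re-raised exception propagates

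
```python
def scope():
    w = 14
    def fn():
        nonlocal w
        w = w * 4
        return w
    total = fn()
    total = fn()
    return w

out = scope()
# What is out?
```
224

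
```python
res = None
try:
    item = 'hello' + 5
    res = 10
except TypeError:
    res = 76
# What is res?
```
76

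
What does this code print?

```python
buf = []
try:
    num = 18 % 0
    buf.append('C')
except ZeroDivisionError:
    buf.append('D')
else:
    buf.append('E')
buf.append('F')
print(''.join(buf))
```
DF

else block skipped when exception is caught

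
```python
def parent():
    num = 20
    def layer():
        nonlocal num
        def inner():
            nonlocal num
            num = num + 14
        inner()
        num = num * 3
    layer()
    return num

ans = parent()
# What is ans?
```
102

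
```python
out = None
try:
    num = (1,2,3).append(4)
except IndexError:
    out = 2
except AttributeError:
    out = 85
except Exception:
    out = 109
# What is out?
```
85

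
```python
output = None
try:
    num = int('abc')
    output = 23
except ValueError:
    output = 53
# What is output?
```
53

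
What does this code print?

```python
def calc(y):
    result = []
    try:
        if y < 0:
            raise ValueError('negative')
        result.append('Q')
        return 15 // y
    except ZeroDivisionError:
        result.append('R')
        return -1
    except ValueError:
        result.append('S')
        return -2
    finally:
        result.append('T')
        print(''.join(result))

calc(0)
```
QRT

y=0 causes ZeroDivisionError, caught, finally prints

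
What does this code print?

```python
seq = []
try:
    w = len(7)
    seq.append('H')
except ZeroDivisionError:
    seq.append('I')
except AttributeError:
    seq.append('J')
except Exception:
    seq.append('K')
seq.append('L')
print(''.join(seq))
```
KL

TypeError not specifically caught, falls to Exception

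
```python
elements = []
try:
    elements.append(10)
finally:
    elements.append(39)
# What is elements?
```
[10, 39]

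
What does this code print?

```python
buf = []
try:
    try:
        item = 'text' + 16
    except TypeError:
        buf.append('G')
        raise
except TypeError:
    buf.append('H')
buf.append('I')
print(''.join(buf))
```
GHI

raise without argument re-raises current exception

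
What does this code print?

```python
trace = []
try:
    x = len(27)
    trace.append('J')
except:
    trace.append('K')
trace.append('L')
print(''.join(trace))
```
KL

Exception raised in try, caught by bare except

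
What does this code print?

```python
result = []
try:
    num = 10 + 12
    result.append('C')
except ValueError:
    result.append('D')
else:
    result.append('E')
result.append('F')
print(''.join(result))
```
CEF

else block runs when no exception occurs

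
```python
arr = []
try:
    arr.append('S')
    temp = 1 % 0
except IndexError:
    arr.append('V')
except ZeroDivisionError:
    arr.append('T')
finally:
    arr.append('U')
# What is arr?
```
['S', 'T', 'U']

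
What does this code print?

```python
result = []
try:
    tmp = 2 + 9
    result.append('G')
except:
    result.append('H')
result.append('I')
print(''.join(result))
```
GI

No exception, try block completes normally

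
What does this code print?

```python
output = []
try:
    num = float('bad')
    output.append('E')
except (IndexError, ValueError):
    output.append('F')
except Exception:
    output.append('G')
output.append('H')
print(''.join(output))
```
FH

ValueError matches tuple containing it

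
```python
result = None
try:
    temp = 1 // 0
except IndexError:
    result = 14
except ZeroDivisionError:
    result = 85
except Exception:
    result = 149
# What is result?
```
85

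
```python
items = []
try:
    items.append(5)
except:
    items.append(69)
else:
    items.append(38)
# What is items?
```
[5, 38]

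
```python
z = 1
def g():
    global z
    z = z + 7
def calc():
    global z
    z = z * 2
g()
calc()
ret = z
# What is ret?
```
16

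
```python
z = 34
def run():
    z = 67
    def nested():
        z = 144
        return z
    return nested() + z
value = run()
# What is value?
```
211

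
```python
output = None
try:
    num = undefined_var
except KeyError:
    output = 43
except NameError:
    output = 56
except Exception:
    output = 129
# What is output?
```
56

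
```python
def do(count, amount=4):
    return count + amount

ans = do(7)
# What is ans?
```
11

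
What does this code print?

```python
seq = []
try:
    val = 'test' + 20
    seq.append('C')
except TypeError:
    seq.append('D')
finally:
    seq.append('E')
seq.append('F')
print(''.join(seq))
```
DEF

finally always runs, even after exception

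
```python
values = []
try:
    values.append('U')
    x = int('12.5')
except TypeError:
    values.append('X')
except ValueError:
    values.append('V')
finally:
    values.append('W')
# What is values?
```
['U', 'V', 'W']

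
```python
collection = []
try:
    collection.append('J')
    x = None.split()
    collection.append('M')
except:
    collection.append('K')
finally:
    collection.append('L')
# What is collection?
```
['J', 'K', 'L']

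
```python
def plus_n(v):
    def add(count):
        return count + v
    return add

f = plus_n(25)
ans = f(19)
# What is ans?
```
44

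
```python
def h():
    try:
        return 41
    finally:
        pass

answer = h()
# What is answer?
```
41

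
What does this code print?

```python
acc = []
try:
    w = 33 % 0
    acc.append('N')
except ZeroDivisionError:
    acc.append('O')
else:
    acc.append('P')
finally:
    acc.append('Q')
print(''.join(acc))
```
OQ

Exception: except runs, else skipped, finally runs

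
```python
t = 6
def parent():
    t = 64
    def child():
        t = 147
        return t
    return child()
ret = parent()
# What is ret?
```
147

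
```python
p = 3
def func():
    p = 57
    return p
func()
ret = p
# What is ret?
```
3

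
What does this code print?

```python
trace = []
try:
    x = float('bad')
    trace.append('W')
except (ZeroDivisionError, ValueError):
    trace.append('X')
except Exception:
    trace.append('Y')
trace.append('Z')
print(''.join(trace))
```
XZ

ValueError matches tuple containing it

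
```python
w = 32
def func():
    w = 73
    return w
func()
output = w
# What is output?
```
32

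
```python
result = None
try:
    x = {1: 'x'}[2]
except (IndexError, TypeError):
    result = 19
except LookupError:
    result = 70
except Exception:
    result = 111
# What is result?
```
70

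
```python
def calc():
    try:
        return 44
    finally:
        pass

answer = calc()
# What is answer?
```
44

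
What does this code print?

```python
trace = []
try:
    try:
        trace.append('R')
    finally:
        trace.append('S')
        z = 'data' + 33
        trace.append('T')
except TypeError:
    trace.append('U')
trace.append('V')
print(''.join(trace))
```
RSUV

Exception in inner finally caught by outer except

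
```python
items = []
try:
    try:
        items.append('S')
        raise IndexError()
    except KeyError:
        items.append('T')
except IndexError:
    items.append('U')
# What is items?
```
['S', 'U']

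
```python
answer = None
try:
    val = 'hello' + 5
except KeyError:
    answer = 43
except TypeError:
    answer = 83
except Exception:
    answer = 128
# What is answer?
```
83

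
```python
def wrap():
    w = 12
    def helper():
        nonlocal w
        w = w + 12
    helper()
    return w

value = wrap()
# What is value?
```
24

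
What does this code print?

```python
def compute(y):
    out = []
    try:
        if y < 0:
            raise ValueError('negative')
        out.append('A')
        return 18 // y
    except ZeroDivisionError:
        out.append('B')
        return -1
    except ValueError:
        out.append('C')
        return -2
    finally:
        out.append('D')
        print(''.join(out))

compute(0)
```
ABD

y=0 causes ZeroDivisionError, caught, finally prints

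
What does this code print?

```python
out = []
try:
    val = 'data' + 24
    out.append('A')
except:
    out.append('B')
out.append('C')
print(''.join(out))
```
BC

Exception raised in try, caught by bare except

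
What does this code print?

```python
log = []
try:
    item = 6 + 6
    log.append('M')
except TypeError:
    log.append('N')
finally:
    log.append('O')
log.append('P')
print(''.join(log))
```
MOP

finally runs after normal execution too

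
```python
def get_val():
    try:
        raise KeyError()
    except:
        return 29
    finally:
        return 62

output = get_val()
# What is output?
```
62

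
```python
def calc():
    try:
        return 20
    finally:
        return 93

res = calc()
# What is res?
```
93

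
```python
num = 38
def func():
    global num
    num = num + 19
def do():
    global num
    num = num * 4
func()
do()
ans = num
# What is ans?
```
228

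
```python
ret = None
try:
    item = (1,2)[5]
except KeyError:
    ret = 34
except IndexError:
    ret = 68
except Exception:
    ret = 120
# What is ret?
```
68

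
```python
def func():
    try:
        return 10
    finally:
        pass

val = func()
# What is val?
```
10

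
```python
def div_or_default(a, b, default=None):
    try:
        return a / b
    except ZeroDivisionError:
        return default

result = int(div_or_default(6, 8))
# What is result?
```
0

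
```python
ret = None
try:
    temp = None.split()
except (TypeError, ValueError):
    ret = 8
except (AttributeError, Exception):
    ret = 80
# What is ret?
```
80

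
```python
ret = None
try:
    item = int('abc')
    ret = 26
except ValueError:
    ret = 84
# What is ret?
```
84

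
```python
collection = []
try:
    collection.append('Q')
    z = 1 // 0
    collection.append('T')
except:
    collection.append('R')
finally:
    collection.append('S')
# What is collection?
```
['Q', 'R', 'S']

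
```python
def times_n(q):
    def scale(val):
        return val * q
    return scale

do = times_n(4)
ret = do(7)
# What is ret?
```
28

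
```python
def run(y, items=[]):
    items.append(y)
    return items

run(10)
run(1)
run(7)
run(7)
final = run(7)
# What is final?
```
[10, 1, 7, 7, 7]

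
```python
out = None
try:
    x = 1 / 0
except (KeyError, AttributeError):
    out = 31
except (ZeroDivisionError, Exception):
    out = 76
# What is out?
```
76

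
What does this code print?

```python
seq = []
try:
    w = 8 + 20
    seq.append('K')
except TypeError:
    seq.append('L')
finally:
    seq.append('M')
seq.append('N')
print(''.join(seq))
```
KMN

finally runs after normal execution too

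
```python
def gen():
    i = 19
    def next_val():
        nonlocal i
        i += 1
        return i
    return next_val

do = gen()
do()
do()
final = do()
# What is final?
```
22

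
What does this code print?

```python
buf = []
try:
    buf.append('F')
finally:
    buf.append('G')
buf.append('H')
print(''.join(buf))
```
FGH

try/finally without except, no exception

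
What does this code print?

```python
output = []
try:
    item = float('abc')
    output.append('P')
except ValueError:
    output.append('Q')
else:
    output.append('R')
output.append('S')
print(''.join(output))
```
QS

else block skipped when exception is caught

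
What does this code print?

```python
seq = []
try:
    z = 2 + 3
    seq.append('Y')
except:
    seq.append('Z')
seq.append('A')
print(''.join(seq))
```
YA

No exception, try block completes normally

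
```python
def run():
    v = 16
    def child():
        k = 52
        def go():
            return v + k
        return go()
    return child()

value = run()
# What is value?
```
68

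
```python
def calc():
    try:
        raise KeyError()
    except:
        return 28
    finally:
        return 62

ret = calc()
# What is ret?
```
62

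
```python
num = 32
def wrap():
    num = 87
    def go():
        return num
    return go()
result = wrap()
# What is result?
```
87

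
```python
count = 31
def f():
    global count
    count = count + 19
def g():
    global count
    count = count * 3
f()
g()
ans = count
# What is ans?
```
150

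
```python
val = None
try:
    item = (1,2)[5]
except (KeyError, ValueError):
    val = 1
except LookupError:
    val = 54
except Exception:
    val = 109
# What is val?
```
54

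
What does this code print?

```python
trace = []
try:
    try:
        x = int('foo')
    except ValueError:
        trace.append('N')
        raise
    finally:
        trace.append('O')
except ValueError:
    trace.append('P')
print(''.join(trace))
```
NOP

finally runs before re-raised exception propagates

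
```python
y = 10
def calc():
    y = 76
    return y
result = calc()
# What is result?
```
76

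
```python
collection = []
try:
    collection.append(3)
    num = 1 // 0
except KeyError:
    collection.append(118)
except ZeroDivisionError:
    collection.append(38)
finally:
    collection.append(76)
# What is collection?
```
[3, 38, 76]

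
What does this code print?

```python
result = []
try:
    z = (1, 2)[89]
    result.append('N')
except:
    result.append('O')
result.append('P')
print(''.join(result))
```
OP

Exception raised in try, caught by bare except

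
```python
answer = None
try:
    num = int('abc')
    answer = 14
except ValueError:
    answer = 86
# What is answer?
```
86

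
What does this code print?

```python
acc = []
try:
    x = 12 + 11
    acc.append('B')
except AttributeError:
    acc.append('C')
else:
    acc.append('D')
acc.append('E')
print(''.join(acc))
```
BDE

else block runs when no exception occurs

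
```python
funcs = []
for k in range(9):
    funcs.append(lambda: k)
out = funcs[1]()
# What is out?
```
8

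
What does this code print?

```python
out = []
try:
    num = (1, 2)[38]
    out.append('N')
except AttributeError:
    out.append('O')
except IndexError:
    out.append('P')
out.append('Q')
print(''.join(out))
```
PQ

IndexError is caught by its specific handler, not AttributeError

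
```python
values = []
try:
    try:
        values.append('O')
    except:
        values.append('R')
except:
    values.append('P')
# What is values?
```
['O']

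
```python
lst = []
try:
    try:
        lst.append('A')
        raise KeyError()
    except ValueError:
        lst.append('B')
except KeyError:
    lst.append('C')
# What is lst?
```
['A', 'C']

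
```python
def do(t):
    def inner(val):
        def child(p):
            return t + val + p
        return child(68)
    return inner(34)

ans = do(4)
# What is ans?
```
106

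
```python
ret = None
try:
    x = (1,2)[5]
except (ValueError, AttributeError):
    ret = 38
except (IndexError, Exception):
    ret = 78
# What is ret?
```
78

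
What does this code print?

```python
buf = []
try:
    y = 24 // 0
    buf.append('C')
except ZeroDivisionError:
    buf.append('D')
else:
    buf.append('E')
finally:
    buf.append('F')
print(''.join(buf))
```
DF

Exception: except runs, else skipped, finally runs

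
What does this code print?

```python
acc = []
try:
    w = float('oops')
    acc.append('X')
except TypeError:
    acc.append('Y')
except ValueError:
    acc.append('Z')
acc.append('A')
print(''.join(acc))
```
ZA

ValueError is caught by its specific handler, not TypeError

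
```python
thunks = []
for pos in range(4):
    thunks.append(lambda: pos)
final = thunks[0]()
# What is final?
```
3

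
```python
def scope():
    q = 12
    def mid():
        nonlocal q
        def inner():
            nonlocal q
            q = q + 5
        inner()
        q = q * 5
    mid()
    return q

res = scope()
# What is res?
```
85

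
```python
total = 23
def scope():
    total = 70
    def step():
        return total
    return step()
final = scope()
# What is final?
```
70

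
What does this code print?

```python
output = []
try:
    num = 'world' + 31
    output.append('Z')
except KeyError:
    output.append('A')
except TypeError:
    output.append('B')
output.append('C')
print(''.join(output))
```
BC

TypeError is caught by its specific handler, not KeyError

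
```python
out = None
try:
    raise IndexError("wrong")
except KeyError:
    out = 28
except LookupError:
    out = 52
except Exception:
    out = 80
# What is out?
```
52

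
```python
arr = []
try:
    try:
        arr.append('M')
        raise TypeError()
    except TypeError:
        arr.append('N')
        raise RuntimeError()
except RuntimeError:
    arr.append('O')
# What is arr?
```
['M', 'N', 'O']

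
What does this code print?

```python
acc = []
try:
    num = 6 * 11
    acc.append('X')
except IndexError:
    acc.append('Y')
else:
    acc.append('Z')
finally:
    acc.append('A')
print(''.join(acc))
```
XZA

else runs before finally when no exception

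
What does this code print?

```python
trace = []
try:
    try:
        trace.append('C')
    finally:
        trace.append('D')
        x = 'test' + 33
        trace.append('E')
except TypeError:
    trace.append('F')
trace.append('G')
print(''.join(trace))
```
CDFG

Exception in inner finally caught by outer except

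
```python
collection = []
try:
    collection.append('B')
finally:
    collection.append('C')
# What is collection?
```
['B', 'C']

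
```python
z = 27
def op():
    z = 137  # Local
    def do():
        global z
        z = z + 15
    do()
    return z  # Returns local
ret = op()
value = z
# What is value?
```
42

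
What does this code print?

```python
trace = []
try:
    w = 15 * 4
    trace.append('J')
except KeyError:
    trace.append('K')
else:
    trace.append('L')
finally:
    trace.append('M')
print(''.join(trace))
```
JLM

else runs before finally when no exception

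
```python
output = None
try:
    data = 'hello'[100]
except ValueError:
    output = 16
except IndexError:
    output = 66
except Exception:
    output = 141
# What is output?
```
66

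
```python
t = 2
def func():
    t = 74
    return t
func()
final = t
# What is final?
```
2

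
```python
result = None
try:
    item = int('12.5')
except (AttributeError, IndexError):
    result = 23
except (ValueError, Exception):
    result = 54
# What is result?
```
54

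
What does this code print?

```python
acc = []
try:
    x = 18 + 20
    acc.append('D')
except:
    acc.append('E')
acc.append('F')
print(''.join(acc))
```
DF

No exception, try block completes normally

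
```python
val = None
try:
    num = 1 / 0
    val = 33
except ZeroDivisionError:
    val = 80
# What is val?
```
80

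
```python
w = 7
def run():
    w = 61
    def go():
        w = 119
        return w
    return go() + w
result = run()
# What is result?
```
180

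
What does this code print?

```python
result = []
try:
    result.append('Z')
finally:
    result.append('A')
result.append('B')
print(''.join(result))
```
ZAB

try/finally without except, no exception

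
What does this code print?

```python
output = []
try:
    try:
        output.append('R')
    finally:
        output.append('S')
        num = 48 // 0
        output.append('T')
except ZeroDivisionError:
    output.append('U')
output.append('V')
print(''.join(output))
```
RSUV

Exception in inner finally caught by outer except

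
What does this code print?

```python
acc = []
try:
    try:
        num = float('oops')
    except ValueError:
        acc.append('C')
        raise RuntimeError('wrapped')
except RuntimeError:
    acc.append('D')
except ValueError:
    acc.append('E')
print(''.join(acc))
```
CD

New RuntimeError raised, caught by outer RuntimeError handler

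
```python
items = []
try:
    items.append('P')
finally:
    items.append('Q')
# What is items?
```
['P', 'Q']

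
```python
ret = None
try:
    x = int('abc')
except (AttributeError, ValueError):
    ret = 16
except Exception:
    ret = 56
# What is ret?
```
16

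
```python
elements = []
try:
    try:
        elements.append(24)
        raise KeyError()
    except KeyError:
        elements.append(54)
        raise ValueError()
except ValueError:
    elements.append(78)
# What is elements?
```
[24, 54, 78]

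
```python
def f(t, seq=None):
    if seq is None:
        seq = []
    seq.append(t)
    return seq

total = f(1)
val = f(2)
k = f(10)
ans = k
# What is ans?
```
[10]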